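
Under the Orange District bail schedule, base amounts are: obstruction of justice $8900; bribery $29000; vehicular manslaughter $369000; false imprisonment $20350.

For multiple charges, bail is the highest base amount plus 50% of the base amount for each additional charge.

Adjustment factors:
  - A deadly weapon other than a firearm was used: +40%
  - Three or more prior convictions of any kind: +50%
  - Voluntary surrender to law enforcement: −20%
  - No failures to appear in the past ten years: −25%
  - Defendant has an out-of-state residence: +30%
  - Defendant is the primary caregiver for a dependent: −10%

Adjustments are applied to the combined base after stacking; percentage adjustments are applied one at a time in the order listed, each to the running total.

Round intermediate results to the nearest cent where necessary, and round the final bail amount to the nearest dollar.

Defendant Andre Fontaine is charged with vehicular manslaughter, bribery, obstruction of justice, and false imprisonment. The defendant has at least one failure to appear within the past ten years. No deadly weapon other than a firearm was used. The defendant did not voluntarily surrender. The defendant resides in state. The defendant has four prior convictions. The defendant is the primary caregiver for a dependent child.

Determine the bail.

Base amounts from the schedule: vehicular manslaughter $369000; bribery $29000; obstruction of justice $8900; false imprisonment $20350.
Stacking rule: highest base plus 50% of each additional charge. Highest is vehicular manslaughter at $369000. Additional: $29000 × 50% = $14500; $8900 × 50% = $4450; $20350 × 50% = $10175. Combined base = $369000 + $29125 = $398125.
Three or more prior convictions of any kind (+50%): $398125 × 1.5 = $597187.50.
Defendant is the primary caregiver for a dependent (−10%): $597187.50 × 0.9 = $537468.75.
Rounded to the nearest dollar: $537469.

$537469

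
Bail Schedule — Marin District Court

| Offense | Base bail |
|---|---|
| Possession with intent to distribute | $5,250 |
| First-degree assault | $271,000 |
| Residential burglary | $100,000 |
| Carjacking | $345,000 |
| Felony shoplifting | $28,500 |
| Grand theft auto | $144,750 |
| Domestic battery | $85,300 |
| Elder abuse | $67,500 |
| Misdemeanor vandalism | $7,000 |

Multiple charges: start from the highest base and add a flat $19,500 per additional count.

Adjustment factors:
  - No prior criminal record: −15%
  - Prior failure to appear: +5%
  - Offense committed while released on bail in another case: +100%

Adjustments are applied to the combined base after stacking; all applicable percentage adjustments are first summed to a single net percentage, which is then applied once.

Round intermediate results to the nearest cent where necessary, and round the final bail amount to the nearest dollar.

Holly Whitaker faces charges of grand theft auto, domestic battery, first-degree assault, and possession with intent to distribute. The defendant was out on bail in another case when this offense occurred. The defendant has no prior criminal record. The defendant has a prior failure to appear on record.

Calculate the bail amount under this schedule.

Base amounts from the schedule: grand theft auto $144,750; domestic battery $85,300; first-degree assault $271,000; possession with intent to distribute $5,250.
Stacking rule: highest base plus $19,500 per additional charge. Highest is first-degree assault at $271,000; 3 additional charges → +$58,500. Combined base = $329,500.
Net percentage adjustment: −15% +5% +100% = +90%. $329,500 × 1.9 = $626,050.

$626,050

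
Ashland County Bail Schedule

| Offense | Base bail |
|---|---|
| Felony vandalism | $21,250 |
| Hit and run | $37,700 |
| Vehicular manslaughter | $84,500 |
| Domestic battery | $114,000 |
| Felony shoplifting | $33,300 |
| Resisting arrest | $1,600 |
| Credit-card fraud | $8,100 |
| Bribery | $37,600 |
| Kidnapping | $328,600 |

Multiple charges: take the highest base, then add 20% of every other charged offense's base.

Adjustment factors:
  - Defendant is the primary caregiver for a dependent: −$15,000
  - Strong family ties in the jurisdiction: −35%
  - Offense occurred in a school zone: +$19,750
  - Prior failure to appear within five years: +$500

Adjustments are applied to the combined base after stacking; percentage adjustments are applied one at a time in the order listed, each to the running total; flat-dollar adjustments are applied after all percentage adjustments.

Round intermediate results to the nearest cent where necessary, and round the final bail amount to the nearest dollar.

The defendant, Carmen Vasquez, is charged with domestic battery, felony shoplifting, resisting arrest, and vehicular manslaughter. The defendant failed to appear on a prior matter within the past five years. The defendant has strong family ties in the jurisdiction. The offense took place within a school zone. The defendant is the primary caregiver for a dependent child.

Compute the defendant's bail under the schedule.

Base amounts from the schedule: domestic battery $114,000; felony shoplifting $33,300; resisting arrest $1,600; vehicular manslaughter $84,500.
Stacking rule: highest base plus 20% of each additional charge. Highest is domestic battery at $114,000. Additional: $33,300 × 20% = $6,660; $1,600 × 20% = $320; $84,500 × 20% = $16,900. Combined base = $114,000 + $23,880 = $137,880.
Strong family ties in the jurisdiction (−35%): $137,880 × 0.65 = $89,622.
Defendant is the primary caregiver for a dependent (−$15,000 flat): $89,622 − $15,000 = $74,622.
Offense occurred in a school zone (+$19,750 flat): $74,622 + $19,750 = $94,372.
Prior failure to appear within five years (+$500 flat): $94,372 + $500 = $94,872.

$94,872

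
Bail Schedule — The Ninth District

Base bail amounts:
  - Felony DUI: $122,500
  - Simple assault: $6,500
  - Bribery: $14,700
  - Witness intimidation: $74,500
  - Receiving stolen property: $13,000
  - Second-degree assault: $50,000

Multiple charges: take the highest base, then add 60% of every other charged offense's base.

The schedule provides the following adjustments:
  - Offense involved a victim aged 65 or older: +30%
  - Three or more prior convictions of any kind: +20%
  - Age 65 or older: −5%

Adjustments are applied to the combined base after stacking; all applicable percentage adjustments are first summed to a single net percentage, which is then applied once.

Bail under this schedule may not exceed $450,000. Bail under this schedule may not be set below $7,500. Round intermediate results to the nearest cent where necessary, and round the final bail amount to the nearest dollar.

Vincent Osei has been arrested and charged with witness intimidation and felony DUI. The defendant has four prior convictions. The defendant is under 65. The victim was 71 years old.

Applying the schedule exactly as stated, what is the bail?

$250,800

Base amounts from the schedule: witness intimidation $74,500; felony DUI $122,500.
Stacking rule: highest base plus 60% of each additional charge. Highest is felony DUI at $122,500. Additional: $74,500 × 60% = $44,700. Combined base = $122,500 + $44,700 = $167,200.
Net percentage adjustment: +30% +20% = +50%. $167,200 × 1.5 = $250,800.
$250,800 is within the $450,000 maximum.
$250,800 is at or above the $7,500 minimum.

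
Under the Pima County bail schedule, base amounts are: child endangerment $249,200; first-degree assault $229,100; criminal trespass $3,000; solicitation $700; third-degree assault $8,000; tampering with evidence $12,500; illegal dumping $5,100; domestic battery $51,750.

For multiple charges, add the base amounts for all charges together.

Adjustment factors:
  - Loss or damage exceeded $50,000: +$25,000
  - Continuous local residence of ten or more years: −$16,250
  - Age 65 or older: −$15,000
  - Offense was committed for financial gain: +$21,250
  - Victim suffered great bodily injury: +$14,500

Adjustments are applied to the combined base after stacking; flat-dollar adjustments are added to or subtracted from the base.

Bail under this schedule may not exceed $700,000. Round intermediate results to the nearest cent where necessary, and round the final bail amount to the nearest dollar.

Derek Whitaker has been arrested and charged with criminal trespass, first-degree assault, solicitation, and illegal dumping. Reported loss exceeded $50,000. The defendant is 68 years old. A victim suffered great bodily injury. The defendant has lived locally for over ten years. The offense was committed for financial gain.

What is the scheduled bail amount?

$267,400

Base amounts from the schedule: criminal trespass $3,000; first-degree assault $229,100; solicitation $700; illegal dumping $5,100.
Stacking rule: sum of all bases. $3,000 + $229,100 + $700 + $5,100 = $237,900.
Loss or damage exceeded $50,000 (+$25,000 flat): $237,900 + $25,000 = $262,900.
Continuous local residence of ten or more years (−$16,250 flat): $262,900 − $16,250 = $246,650.
Age 65 or older (−$15,000 flat): $246,650 − $15,000 = $231,650.
Offense was committed for financial gain (+$21,250 flat): $231,650 + $21,250 = $252,900.
Victim suffered great bodily injury (+$14,500 flat): $252,900 + $14,500 = $267,400.
$267,400 is within the $700,000 maximum.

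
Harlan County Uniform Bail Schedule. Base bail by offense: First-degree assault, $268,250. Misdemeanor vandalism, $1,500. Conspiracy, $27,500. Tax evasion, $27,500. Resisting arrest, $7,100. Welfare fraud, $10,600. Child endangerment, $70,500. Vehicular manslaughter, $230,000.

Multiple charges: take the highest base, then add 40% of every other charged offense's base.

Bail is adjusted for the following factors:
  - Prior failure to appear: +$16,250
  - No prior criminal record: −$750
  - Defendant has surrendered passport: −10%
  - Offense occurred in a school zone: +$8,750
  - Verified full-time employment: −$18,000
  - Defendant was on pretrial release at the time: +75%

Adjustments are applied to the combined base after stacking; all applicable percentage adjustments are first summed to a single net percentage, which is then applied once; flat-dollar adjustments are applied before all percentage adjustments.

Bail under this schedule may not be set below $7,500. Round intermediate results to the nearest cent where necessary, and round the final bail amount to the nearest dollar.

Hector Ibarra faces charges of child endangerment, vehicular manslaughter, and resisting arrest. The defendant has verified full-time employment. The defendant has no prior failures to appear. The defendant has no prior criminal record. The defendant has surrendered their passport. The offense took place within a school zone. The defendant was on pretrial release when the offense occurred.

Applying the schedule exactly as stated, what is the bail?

Base amounts from the schedule: child endangerment $70,500; vehicular manslaughter $230,000; resisting arrest $7,100.
Stacking rule: highest base plus 40% of each additional charge. Highest is vehicular manslaughter at $230,000. Additional: $70,500 × 40% = $28,200; $7,100 × 40% = $2,840. Combined base = $230,000 + $31,040 = $261,040.
No prior criminal record (−$750 flat): $261,040 − $750 = $260,290.
Offense occurred in a school zone (+$8,750 flat): $260,290 + $8,750 = $269,040.
Verified full-time employment (−$18,000 flat): $269,040 − $18,000 = $251,040.
Net percentage adjustment: −10% +75% = +65%. $251,040 × 1.65 = $414,216.
$414,216 is at or above the $7,500 minimum.

$414,216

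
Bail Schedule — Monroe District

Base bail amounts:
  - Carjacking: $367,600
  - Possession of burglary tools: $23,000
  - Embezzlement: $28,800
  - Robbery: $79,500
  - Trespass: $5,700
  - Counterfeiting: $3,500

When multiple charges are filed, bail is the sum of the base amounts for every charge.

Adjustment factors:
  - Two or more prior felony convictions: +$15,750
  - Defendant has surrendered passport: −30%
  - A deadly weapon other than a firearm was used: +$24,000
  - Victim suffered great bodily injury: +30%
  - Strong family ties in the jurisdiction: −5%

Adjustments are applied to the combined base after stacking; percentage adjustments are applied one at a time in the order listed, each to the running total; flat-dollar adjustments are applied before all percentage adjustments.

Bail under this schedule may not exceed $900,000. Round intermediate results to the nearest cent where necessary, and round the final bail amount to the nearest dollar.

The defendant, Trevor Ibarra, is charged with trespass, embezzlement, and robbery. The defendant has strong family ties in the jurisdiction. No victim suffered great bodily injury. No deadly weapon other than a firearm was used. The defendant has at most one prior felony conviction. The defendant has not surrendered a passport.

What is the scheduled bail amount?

Base amounts from the schedule: trespass $5,700; embezzlement $28,800; robbery $79,500.
Stacking rule: sum of all bases. $5,700 + $28,800 + $79,500 = $114,000.
Strong family ties in the jurisdiction (−5%): $114,000 × 0.95 = $108,300.
$108,300 is within the $900,000 maximum.

$108,300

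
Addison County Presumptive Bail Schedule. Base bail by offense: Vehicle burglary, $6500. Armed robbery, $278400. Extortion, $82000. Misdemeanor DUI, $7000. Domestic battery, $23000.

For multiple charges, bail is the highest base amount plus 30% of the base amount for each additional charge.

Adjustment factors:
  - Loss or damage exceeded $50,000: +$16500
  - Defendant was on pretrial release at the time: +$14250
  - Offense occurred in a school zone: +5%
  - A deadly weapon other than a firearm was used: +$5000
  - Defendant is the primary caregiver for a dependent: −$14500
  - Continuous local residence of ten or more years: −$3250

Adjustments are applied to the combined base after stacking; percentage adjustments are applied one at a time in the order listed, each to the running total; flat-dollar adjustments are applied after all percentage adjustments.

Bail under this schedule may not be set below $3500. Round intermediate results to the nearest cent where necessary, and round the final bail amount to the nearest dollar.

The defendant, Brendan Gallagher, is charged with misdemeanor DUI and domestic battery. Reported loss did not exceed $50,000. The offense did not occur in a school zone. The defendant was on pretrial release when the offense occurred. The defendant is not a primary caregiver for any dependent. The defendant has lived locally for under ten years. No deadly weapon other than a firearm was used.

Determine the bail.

$39350

Base amounts from the schedule: misdemeanor DUI $7000; domestic battery $23000.
Stacking rule: highest base plus 30% of each additional charge. Highest is domestic battery at $23000. Additional: $7000 × 30% = $2100. Combined base = $23000 + $2100 = $25100.
Defendant was on pretrial release at the time (+$14250 flat): $25100 + $14250 = $39350.
$39350 is at or above the $3500 minimum.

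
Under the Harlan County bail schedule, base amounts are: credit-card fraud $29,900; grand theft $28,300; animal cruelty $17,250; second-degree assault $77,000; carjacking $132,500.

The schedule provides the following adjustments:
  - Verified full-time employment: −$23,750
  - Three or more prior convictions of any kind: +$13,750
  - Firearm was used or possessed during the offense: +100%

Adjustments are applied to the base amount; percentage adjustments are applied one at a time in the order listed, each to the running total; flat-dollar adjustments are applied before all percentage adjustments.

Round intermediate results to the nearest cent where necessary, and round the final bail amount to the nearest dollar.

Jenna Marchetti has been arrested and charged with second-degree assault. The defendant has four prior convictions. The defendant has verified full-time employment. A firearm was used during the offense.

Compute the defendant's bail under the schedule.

$134,000

Base amounts from the schedule: second-degree assault $77,000.
Single charge. Combined base = $77,000.
Verified full-time employment (−$23,750 flat): $77,000 − $23,750 = $53,250.
Three or more prior convictions of any kind (+$13,750 flat): $53,250 + $13,750 = $67,000.
Firearm was used or possessed during the offense (+100%): $67,000 × 2 = $134,000.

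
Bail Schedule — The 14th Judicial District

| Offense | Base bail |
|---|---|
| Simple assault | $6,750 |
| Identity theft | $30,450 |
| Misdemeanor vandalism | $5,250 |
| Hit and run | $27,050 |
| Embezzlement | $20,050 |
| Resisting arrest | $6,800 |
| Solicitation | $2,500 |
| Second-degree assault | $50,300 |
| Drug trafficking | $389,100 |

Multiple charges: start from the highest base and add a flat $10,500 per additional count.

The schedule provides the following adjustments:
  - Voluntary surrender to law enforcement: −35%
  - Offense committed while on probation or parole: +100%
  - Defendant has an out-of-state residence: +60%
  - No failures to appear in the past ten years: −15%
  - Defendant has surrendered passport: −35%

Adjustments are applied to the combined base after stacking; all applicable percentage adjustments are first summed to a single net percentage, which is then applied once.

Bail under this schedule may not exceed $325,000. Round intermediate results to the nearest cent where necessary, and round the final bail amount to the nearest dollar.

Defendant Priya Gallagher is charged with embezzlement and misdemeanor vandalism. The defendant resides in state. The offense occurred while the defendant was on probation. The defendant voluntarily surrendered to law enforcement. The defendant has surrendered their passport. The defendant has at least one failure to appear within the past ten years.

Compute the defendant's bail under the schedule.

Base amounts from the schedule: embezzlement $20,050; misdemeanor vandalism $5,250.
Stacking rule: highest base plus $10,500 per additional charge. Highest is embezzlement at $20,050; 1 additional charge → +$10,500. Combined base = $30,550.
Net percentage adjustment: −35% +100% −35% = +30%. $30,550 × 1.3 = $39,715.
$39,715 is within the $325,000 maximum.

$39,715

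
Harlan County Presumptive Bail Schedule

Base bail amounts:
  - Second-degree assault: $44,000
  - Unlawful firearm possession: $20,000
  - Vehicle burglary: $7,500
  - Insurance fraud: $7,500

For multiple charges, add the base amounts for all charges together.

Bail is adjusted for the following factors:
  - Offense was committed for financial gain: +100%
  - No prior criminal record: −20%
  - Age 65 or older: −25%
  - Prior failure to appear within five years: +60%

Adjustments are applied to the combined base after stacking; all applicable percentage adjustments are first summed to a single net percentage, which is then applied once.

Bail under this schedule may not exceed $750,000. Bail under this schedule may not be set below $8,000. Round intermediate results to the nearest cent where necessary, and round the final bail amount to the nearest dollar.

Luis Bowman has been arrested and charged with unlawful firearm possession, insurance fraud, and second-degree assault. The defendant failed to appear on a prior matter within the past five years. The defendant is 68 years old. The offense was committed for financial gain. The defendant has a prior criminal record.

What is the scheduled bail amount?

Base amounts from the schedule: unlawful firearm possession $20,000; insurance fraud $7,500; second-degree assault $44,000.
Stacking rule: sum of all bases. $20,000 + $7,500 + $44,000 = $71,500.
Net percentage adjustment: +100% −25% +60% = +135%. $71,500 × 2.35 = $168,025.
$168,025 is within the $750,000 maximum.
$168,025 is at or above the $8,000 minimum.

$168,025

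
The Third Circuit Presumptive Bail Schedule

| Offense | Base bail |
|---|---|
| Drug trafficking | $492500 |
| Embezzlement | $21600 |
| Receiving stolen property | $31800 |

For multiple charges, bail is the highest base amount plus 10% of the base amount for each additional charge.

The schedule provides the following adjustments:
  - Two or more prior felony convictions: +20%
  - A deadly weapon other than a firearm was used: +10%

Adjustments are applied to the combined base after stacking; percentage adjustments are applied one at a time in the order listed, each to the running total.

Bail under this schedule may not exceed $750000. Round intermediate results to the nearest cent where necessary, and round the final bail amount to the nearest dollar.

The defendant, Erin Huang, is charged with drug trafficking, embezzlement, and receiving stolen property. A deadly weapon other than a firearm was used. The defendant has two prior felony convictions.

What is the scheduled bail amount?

$657149

Base amounts from the schedule: drug trafficking $492500; embezzlement $21600; receiving stolen property $31800.
Stacking rule: highest base plus 10% of each additional charge. Highest is drug trafficking at $492500. Additional: $21600 × 10% = $2160; $31800 × 10% = $3180. Combined base = $492500 + $5340 = $497840.
Two or more prior felony convictions (+20%): $497840 × 1.2 = $597408.
A deadly weapon other than a firearm was used (+10%): $597408 × 1.1 = $657148.80.
$657148.80 is within the $750000 maximum.
Rounded to the nearest dollar: $657149.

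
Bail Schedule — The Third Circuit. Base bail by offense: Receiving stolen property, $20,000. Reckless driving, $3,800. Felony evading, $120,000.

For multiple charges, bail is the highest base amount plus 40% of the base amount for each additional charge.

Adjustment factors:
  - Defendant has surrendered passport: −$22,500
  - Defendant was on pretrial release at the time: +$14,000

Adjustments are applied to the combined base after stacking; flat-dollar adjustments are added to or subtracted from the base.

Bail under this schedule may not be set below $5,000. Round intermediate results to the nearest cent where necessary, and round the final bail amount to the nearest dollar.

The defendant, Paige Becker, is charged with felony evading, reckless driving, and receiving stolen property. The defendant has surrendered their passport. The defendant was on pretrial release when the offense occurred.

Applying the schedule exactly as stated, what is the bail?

Base amounts from the schedule: felony evading $120,000; reckless driving $3,800; receiving stolen property $20,000.
Stacking rule: highest base plus 40% of each additional charge. Highest is felony evading at $120,000. Additional: $3,800 × 40% = $1,520; $20,000 × 40% = $8,000. Combined base = $120,000 + $9,520 = $129,520.
Defendant has surrendered passport (−$22,500 flat): $129,520 − $22,500 = $107,020.
Defendant was on pretrial release at the time (+$14,000 flat): $107,020 + $14,000 = $121,020.
$121,020 is at or above the $5,000 minimum.

$121,020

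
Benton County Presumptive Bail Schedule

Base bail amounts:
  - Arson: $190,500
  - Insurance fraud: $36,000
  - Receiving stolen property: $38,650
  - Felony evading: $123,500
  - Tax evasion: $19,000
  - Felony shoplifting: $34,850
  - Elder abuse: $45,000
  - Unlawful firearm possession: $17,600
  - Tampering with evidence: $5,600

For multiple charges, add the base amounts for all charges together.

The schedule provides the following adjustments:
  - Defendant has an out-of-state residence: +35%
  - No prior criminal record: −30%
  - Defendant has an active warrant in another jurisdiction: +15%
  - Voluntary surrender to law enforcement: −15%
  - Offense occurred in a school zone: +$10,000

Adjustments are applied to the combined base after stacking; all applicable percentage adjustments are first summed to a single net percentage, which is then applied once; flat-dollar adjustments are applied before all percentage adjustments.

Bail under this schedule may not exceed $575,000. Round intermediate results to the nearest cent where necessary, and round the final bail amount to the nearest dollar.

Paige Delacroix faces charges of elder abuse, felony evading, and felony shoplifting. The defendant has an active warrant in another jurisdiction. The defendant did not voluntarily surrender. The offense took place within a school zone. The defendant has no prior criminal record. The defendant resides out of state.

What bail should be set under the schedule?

$256,020

Base amounts from the schedule: elder abuse $45,000; felony evading $123,500; felony shoplifting $34,850.
Stacking rule: sum of all bases. $45,000 + $123,500 + $34,850 = $203,350.
Offense occurred in a school zone (+$10,000 flat): $203,350 + $10,000 = $213,350.
Net percentage adjustment: +35% −30% +15% = +20%. $213,350 × 1.2 = $256,020.
$256,020 is within the $575,000 maximum.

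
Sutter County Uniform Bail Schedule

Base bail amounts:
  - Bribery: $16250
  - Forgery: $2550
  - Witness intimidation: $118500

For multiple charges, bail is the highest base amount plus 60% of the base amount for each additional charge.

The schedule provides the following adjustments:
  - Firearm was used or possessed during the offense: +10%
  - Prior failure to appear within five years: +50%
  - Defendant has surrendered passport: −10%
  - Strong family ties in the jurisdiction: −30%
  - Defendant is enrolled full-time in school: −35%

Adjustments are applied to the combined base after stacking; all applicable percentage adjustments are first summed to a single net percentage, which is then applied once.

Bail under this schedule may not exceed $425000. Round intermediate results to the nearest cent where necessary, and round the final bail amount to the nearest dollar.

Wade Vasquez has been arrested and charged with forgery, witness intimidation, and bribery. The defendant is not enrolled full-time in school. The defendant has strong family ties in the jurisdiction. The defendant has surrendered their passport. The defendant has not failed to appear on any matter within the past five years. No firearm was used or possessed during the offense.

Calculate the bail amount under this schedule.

$77868

Base amounts from the schedule: forgery $2550; witness intimidation $118500; bribery $16250.
Stacking rule: highest base plus 60% of each additional charge. Highest is witness intimidation at $118500. Additional: $2550 × 60% = $1530; $16250 × 60% = $9750. Combined base = $118500 + $11280 = $129780.
Net percentage adjustment: −10% −30% = −40%. $129780 × 0.6 = $77868.
$77868 is within the $425000 maximum.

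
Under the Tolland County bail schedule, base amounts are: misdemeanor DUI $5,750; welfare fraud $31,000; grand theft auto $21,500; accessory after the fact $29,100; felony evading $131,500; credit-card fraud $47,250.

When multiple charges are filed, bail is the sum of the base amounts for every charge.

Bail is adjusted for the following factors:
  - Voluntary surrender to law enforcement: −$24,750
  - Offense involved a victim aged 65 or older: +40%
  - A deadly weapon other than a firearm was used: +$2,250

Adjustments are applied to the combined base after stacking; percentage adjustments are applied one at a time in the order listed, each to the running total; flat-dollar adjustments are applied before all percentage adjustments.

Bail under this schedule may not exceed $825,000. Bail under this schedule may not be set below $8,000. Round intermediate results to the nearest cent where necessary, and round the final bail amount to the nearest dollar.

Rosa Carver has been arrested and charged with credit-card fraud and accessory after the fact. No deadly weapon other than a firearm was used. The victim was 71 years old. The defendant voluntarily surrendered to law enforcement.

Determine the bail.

Base amounts from the schedule: credit-card fraud $47,250; accessory after the fact $29,100.
Stacking rule: sum of all bases. $47,250 + $29,100 = $76,350.
Voluntary surrender to law enforcement (−$24,750 flat): $76,350 − $24,750 = $51,600.
Offense involved a victim aged 65 or older (+40%): $51,600 × 1.4 = $72,240.
$72,240 is within the $825,000 maximum.
$72,240 is at or above the $8,000 minimum.

$72,240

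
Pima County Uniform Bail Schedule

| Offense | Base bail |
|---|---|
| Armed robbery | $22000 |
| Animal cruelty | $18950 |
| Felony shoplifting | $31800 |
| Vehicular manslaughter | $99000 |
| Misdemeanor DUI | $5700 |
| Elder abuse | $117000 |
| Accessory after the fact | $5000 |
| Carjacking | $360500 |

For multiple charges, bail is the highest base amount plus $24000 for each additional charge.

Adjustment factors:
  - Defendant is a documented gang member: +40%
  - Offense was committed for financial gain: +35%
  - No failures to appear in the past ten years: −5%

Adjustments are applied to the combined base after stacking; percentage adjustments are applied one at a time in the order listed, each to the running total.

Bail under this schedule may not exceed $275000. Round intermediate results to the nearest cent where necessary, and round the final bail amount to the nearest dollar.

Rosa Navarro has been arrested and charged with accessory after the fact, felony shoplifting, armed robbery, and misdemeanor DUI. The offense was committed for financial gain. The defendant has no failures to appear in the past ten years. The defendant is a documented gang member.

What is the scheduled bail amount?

Base amounts from the schedule: accessory after the fact $5000; felony shoplifting $31800; armed robbery $22000; misdemeanor DUI $5700.
Stacking rule: highest base plus $24000 per additional charge. Highest is felony shoplifting at $31800; 3 additional charges → +$72000. Combined base = $103800.
Defendant is a documented gang member (+40%): $103800 × 1.4 = $145320.
Offense was committed for financial gain (+35%): $145320 × 1.35 = $196182.
No failures to appear in the past ten years (−5%): $196182 × 0.95 = $186372.90.
$186372.90 is within the $275000 maximum.
Rounded to the nearest dollar: $186373.

$186373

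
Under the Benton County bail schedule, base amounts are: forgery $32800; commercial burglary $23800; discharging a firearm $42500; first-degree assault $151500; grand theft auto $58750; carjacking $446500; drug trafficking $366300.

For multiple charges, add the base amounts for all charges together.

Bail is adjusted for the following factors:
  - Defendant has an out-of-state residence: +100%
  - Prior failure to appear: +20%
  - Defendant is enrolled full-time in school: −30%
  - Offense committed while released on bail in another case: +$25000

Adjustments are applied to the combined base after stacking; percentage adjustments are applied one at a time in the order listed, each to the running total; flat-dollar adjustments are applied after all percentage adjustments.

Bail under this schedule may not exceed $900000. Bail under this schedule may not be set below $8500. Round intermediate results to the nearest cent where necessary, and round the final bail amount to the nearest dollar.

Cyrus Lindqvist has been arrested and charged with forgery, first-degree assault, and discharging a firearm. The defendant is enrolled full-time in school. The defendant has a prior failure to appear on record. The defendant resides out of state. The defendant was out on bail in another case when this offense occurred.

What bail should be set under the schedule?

$406024

Base amounts from the schedule: forgery $32800; first-degree assault $151500; discharging a firearm $42500.
Stacking rule: sum of all bases. $32800 + $151500 + $42500 = $226800.
Defendant has an out-of-state residence (+100%): $226800 × 2 = $453600.
Prior failure to appear (+20%): $453600 × 1.2 = $544320.
Defendant is enrolled full-time in school (−30%): $544320 × 0.7 = $381024.
Offense committed while released on bail in another case (+$25000 flat): $381024 + $25000 = $406024.
$406024 is within the $900000 maximum.
$406024 is at or above the $8500 minimum.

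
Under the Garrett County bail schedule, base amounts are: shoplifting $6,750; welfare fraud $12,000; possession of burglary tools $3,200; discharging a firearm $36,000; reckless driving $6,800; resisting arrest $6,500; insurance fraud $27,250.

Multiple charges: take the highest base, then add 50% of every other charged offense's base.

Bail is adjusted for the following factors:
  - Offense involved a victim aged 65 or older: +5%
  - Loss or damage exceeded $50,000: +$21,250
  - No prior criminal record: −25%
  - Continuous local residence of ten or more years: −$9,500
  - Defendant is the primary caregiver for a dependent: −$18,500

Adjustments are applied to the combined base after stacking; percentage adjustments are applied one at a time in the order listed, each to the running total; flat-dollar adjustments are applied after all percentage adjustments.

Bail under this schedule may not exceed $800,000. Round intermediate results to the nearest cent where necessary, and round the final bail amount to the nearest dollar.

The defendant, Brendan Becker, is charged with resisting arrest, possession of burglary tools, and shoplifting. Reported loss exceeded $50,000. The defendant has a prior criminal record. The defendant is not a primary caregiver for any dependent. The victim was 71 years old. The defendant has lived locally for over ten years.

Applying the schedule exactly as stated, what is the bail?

Base amounts from the schedule: resisting arrest $6,500; possession of burglary tools $3,200; shoplifting $6,750.
Stacking rule: highest base plus 50% of each additional charge. Highest is shoplifting at $6,750. Additional: $6,500 × 50% = $3,250; $3,200 × 50% = $1,600. Combined base = $6,750 + $4,850 = $11,600.
Offense involved a victim aged 65 or older (+5%): $11,600 × 1.05 = $12,180.
Loss or damage exceeded $50,000 (+$21,250 flat): $12,180 + $21,250 = $33,430.
Continuous local residence of ten or more years (−$9,500 flat): $33,430 − $9,500 = $23,930.
$23,930 is within the $800,000 maximum.

$23,930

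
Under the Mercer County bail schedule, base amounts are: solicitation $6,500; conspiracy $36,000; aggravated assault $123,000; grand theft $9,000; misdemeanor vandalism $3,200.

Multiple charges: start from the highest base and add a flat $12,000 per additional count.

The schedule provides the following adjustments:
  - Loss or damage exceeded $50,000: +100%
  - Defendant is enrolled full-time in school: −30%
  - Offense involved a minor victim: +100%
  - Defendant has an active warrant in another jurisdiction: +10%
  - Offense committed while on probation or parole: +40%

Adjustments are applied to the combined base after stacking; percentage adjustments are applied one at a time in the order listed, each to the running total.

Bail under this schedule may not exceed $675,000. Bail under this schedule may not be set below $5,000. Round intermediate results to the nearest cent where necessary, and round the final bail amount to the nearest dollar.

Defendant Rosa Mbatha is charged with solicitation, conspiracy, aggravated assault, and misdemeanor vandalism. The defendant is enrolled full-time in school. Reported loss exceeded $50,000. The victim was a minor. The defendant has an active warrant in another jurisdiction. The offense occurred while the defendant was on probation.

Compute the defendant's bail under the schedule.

$675,000

Base amounts from the schedule: solicitation $6,500; conspiracy $36,000; aggravated assault $123,000; misdemeanor vandalism $3,200.
Stacking rule: highest base plus $12,000 per additional charge. Highest is aggravated assault at $123,000; 3 additional charges → +$36,000. Combined base = $159,000.
Loss or damage exceeded $50,000 (+100%): $159,000 × 2 = $318,000.
Defendant is enrolled full-time in school (−30%): $318,000 × 0.7 = $222,600.
Offense involved a minor victim (+100%): $222,600 × 2 = $445,200.
Defendant has an active warrant in another jurisdiction (+10%): $445,200 × 1.1 = $489,720.
Offense committed while on probation or parole (+40%): $489,720 × 1.4 = $685,608.
Result $685,608 exceeds the maximum of $675,000; bail is capped at $675,000.
$675,000 is at or above the $5,000 minimum.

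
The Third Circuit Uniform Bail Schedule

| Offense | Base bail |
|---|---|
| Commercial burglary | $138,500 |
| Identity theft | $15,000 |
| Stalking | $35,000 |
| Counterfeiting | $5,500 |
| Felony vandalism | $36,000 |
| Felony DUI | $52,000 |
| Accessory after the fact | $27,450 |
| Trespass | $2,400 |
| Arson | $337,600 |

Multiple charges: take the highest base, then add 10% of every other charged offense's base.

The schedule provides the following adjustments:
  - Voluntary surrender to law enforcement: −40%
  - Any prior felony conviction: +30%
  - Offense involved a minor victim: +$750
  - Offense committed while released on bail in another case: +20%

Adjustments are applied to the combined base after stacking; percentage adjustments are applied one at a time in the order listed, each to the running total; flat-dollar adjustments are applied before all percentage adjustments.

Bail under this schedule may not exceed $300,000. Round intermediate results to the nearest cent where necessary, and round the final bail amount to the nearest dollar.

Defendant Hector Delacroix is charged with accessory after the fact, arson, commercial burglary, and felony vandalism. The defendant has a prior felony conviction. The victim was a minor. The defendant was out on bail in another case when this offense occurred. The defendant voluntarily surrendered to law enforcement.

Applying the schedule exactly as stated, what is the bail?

Base amounts from the schedule: accessory after the fact $27,450; arson $337,600; commercial burglary $138,500; felony vandalism $36,000.
Stacking rule: highest base plus 10% of each additional charge. Highest is arson at $337,600. Additional: $27,450 × 10% = $2,745; $138,500 × 10% = $13,850; $36,000 × 10% = $3,600. Combined base = $337,600 + $20,195 = $357,795.
Offense involved a minor victim (+$750 flat): $357,795 + $750 = $358,545.
Voluntary surrender to law enforcement (−40%): $358,545 × 0.6 = $215,127.
Any prior felony conviction (+30%): $215,127 × 1.3 = $279,665.10.
Offense committed while released on bail in another case (+20%): $279,665.10 × 1.2 = $335,598.12.
Result $335,598.12 exceeds the maximum of $300,000; bail is capped at $300,000.

$300,000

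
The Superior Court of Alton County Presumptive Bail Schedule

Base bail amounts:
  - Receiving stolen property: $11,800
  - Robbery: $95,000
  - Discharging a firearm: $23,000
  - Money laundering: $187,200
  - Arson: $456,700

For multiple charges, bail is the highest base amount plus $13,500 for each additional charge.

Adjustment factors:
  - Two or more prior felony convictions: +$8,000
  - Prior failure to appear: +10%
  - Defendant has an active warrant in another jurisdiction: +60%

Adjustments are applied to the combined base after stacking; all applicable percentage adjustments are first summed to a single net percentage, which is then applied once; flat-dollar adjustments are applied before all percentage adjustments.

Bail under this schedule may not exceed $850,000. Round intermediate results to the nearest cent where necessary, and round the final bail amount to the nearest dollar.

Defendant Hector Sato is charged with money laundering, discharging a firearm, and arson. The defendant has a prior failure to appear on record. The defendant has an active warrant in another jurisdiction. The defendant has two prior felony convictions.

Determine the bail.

Base amounts from the schedule: money laundering $187,200; discharging a firearm $23,000; arson $456,700.
Stacking rule: highest base plus $13,500 per additional charge. Highest is arson at $456,700; 2 additional charges → +$27,000. Combined base = $483,700.
Two or more prior felony convictions (+$8,000 flat): $483,700 + $8,000 = $491,700.
Net percentage adjustment: +10% +60% = +70%. $491,700 × 1.7 = $835,890.
$835,890 is within the $850,000 maximum.

$835,890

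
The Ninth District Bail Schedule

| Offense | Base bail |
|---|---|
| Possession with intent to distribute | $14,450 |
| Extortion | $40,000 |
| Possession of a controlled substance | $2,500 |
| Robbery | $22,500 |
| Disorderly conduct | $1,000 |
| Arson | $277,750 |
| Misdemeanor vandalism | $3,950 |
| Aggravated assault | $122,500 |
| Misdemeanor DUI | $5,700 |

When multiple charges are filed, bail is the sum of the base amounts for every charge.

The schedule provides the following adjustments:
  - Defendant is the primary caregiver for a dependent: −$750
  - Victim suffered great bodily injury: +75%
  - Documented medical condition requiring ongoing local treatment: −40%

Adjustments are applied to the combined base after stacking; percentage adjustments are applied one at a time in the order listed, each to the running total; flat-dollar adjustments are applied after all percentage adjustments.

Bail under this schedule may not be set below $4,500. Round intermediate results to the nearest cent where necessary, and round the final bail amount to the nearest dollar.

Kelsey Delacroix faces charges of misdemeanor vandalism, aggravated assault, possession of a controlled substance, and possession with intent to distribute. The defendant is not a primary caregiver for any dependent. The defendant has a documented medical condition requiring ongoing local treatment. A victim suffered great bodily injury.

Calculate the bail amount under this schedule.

$150,570

Base amounts from the schedule: misdemeanor vandalism $3,950; aggravated assault $122,500; possession of a controlled substance $2,500; possession with intent to distribute $14,450.
Stacking rule: sum of all bases. $3,950 + $122,500 + $2,500 + $14,450 = $143,400.
Victim suffered great bodily injury (+75%): $143,400 × 1.75 = $250,950.
Documented medical condition requiring ongoing local treatment (−40%): $250,950 × 0.6 = $150,570.
$150,570 is at or above the $4,500 minimum.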